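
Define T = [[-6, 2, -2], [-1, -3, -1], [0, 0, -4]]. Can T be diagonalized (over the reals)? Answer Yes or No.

Yes

Characteristic polynomial: p(μ) = μ^3 + 13μ^2 + 56μ + 80 = (μ + 4)^2(μ + 5).
μ = -4 has algebraic multiplicity 2; rank(T + 4I) = 1, so geometric multiplicity = 2.
Every eigenvalue has geometric = algebraic multiplicity, so T is diagonalizable.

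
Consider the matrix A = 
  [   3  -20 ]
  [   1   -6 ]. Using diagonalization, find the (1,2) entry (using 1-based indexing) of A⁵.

Characteristic polynomial: r^2 + 3r + 2 = (r + 1)(r + 2), so the eigenvalues are -2, -1.
r=-2: eigenvector (4, 1).
r=-1: eigenvector (5, 1).
P = [[4, 5], [1, 1]], D = diag(-2, -1), P⁻¹ = [[-1, 5], [1, -4]].
A⁵ = P·diag(-32, -1)·P⁻¹ = [[123, -620], [31, -156]].
The requested entry is -620.

-620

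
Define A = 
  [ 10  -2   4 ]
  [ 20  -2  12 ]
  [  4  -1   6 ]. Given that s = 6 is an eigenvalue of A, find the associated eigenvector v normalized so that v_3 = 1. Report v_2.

A − 6I = [[4, -2, 4], [20, -8, 12], [4, -1, 0]].
Solving (A − 6I)v = 0 gives the eigenspace spanned by (1, 4, 1).
With v_3 = 1, v = (1, 4, 1), so v_2 = 4.

4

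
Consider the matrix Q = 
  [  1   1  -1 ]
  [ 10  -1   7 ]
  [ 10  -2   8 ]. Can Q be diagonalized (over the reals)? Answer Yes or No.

Characteristic polynomial: p(r) = r^3 - 8r^2 + 13r - 6 = (r - 6)(r - 1)^2.
r = 1 has algebraic multiplicity 2; rank(Q − 1I) = 2, so geometric multiplicity = 1.
Geometric multiplicity < algebraic multiplicity, so Q is not diagonalizable.

No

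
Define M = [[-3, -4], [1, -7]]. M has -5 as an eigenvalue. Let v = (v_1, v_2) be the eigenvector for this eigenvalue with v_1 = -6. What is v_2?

-3

M + 5I = [[2, -4], [1, -2]].
Solving (M + 5I)v = 0 gives the eigenspace spanned by (-6, -3).
With v_1 = -6, v = (-6, -3), so v_2 = -3.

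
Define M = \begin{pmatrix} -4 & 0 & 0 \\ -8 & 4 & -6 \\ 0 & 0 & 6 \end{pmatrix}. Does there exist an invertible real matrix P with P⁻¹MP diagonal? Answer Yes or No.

Characteristic polynomial: p(λ) = λ^3 - 6λ^2 - 16λ + 96 = (λ - 6)(λ - 4)(λ + 4).
All 3 eigenvalues are distinct, so M is diagonalizable.

Yes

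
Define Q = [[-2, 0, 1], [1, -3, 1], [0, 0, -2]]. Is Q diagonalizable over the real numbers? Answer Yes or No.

No

Characteristic polynomial: p(μ) = μ^3 + 7μ^2 + 16μ + 12 = (μ + 2)^2(μ + 3).
μ = -2 has algebraic multiplicity 2; rank(Q + 2I) = 2, so geometric multiplicity = 1.
Geometric multiplicity < algebraic multiplicity, so Q is not diagonalizable.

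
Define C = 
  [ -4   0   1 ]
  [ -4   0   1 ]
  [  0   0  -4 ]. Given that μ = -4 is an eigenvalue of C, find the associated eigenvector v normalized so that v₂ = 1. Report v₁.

1

C + 4I = [[0, 0, 1], [-4, 4, 1], [0, 0, 0]].
Solving (C + 4I)v = 0 gives the eigenspace spanned by (1, 1, 0).
With v₂ = 1, v = (1, 1, 0), so v₁ = 1.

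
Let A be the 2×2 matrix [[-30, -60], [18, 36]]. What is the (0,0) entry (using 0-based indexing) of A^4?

Characteristic polynomial: s^2 - 6s = s(s - 6), so the eigenvalues are 0, 6.
s=0: eigenvector (-2, 1).
s=6: eigenvector (-5, 3).
P = [[-2, -5], [1, 3]], D = diag(0, 6), P⁻¹ = [[-3, -5], [1, 2]].
A⁴ = P·diag(0, 1296)·P⁻¹ = [[-6480, -12960], [3888, 7776]].
The requested entry is -6480.

-6480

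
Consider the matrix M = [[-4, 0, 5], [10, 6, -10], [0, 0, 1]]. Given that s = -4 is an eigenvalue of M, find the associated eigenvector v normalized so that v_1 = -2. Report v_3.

M + 4I = [[0, 0, 5], [10, 10, -10], [0, 0, 5]].
Solving (M + 4I)v = 0 gives the eigenspace spanned by (-2, 2, 0).
With v_1 = -2, v = (-2, 2, 0), so v_3 = 0.

0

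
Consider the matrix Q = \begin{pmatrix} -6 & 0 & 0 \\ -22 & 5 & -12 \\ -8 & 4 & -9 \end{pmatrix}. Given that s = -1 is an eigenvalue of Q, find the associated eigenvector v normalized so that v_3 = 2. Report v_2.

4

Q + 1I = [[-5, 0, 0], [-22, 6, -12], [-8, 4, -8]].
Solving (Q + 1I)v = 0 gives the eigenspace spanned by (0, 4, 2).
With v_3 = 2, v = (0, 4, 2), so v_2 = 4.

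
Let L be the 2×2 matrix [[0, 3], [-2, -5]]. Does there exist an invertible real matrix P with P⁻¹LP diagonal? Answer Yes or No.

Yes

Characteristic polynomial: p(r) = r^2 + 5r + 6 = (r + 2)(r + 3).
All 2 eigenvalues are distinct, so L is diagonalizable.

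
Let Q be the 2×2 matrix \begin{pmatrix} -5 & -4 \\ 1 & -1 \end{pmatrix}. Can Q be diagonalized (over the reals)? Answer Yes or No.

No

Characteristic polynomial: p(t) = t^2 + 6t + 9 = (t + 3)^2.
t = -3 has algebraic multiplicity 2; rank(Q + 3I) = 1, so geometric multiplicity = 1.
Geometric multiplicity < algebraic multiplicity, so Q is not diagonalizable.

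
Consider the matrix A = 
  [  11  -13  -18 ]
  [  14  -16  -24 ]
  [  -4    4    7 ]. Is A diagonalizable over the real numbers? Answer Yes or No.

Yes

Characteristic polynomial: p(r) = r^3 - 2r^2 - 5r + 6 = (r - 3)(r - 1)(r + 2).
All 3 eigenvalues are distinct, so A is diagonalizable.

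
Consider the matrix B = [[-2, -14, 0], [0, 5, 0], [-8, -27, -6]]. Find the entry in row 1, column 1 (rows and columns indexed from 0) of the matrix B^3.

Characteristic polynomial: s^3 + 3s^2 - 28s - 60 = (s - 5)(s + 2)(s + 6), so the eigenvalues are -6, -2, 5.
s=-2: eigenvector (1, 0, -2).
s=5: eigenvector (-2, 1, -1).
s=-6: eigenvector (0, 0, 1).
P = [[1, -2, 0], [0, 1, 0], [-2, -1, 1]], D = diag(-2, 5, -6), P⁻¹ = [[1, 2, 0], [0, 1, 0], [2, 5, 1]].
B³ = P·diag(-8, 125, -216)·P⁻¹ = [[-8, -266, 0], [0, 125, 0], [-416, -1173, -216]].
The requested entry is 125.

125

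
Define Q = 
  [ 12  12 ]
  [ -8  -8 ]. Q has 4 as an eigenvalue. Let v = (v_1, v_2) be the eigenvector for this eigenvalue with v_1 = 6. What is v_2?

-4

Q − 4I = [[8, 12], [-8, -12]].
Solving (Q − 4I)v = 0 gives the eigenspace spanned by (6, -4).
With v_1 = 6, v = (6, -4), so v_2 = -4.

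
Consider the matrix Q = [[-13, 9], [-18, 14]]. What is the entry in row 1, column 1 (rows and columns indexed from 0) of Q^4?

994

Characteristic polynomial: λ^2 - λ - 20 = (λ - 5)(λ + 4), so the eigenvalues are -4, 5.
λ=-4: eigenvector (1, 1).
λ=5: eigenvector (-1, -2).
P = [[1, -1], [1, -2]], D = diag(-4, 5), P⁻¹ = [[2, -1], [1, -1]].
Q⁴ = P·diag(256, 625)·P⁻¹ = [[-113, 369], [-738, 994]].
The requested entry is 994.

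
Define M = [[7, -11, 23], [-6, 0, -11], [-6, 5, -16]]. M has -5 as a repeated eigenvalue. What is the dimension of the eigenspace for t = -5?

M + 5I = [[12, -11, 23], [-6, 5, -11], [-6, 5, -11]].
This matrix has rank 2, so its null space has dimension 3 − 2 = 1.

1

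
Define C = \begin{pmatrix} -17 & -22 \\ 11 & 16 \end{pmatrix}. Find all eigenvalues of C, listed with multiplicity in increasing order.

-6, 5

Characteristic polynomial: p(r) = r^2 + r - 30 = (r - 5)(r + 6).
Roots (with multiplicity): -6, 5.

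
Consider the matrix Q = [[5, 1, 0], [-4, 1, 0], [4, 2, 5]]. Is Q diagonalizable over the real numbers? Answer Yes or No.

No

Characteristic polynomial: p(t) = t^3 - 11t^2 + 39t - 45 = (t - 5)(t - 3)^2.
t = 3 has algebraic multiplicity 2; rank(Q − 3I) = 2, so geometric multiplicity = 1.
Geometric multiplicity < algebraic multiplicity, so Q is not diagonalizable.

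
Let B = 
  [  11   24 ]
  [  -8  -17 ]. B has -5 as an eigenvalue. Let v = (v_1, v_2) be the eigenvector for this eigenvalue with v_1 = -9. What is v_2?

6

B + 5I = [[16, 24], [-8, -12]].
Solving (B + 5I)v = 0 gives the eigenspace spanned by (-9, 6).
With v_1 = -9, v = (-9, 6), so v_2 = 6.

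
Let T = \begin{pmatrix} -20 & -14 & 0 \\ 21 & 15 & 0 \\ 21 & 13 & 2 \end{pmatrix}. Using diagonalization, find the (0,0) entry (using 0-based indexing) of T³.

-650

Characteristic polynomial: r^3 + 3r^2 - 16r + 12 = (r - 2)(r - 1)(r + 6), so the eigenvalues are -6, 1, 2.
r=-6: eigenvector (1, -1, -1).
r=1: eigenvector (-2, 3, 3).
r=2: eigenvector (0, 0, 1).
P = [[1, -2, 0], [-1, 3, 0], [-1, 3, 1]], D = diag(-6, 1, 2), P⁻¹ = [[3, 2, 0], [1, 1, 0], [0, -1, 1]].
T³ = P·diag(-216, 1, 8)·P⁻¹ = [[-650, -434, 0], [651, 435, 0], [651, 427, 8]].
The requested entry is -650.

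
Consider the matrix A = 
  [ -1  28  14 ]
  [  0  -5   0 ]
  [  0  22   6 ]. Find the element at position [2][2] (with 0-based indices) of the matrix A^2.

36

Characteristic polynomial: s^3 - 31s - 30 = (s - 6)(s + 1)(s + 5), so the eigenvalues are -5, -1, 6.
s=-1: eigenvector (1, 0, 0).
s=-5: eigenvector (0, 1, -2).
s=6: eigenvector (2, 0, 1).
P = [[1, 0, 2], [0, 1, 0], [0, -2, 1]], D = diag(-1, -5, 6), P⁻¹ = [[1, -4, -2], [0, 1, 0], [0, 2, 1]].
A² = P·diag(1, 25, 36)·P⁻¹ = [[1, 140, 70], [0, 25, 0], [0, 22, 36]].
The requested entry is 36.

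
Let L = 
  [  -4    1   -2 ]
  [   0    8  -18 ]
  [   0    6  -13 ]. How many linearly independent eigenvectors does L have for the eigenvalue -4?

1

L + 4I = [[0, 1, -2], [0, 12, -18], [0, 6, -9]].
This matrix has rank 2, so its null space has dimension 3 − 2 = 1.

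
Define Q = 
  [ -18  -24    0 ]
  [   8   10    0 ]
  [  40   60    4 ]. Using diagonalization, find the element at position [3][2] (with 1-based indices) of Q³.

Characteristic polynomial: μ^3 + 4μ^2 - 20μ - 48 = (μ - 4)(μ + 2)(μ + 6), so the eigenvalues are -6, -2, 4.
μ=-2: eigenvector (-3, 2, 0).
μ=-6: eigenvector (-2, 1, 2).
μ=4: eigenvector (0, 0, 1).
P = [[-3, -2, 0], [2, 1, 0], [0, 2, 1]], D = diag(-2, -6, 4), P⁻¹ = [[1, 2, 0], [-2, -3, 0], [4, 6, 1]].
Q³ = P·diag(-8, -216, 64)·P⁻¹ = [[-840, -1248, 0], [416, 616, 0], [1120, 1680, 64]].
The requested entry is 1680.

1680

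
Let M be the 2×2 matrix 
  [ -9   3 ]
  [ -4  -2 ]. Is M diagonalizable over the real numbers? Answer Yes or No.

Yes

Characteristic polynomial: p(r) = r^2 + 11r + 30 = (r + 5)(r + 6).
All 2 eigenvalues are distinct, so M is diagonalizable.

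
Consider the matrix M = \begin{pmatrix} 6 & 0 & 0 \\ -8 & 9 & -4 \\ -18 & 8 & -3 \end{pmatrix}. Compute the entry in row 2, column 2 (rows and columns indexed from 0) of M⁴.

Characteristic polynomial: r^3 - 12r^2 + 41r - 30 = (r - 6)(r - 5)(r - 1), so the eigenvalues are 1, 5, 6.
r=1: eigenvector (0, 1, 2).
r=6: eigenvector (1, 0, -2).
r=5: eigenvector (0, -1, -1).
P = [[0, 1, 0], [1, 0, -1], [2, -2, -1]], D = diag(1, 6, 5), P⁻¹ = [[2, -1, 1], [1, 0, 0], [2, -2, 1]].
M⁴ = P·diag(1, 1296, 625)·P⁻¹ = [[1296, 0, 0], [-1248, 1249, -624], [-3838, 1248, -623]].
The requested entry is -623.

-623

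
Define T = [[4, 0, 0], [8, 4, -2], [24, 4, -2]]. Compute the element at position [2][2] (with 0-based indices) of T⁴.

-16

Characteristic polynomial: λ^3 - 6λ^2 + 8λ = λ(λ - 4)(λ - 2), so the eigenvalues are 0, 2, 4.
λ=4: eigenvector (1, 0, 4).
λ=0: eigenvector (0, -1, -2).
λ=2: eigenvector (0, 1, 1).
P = [[1, 0, 0], [0, -1, 1], [4, -2, 1]], D = diag(4, 0, 2), P⁻¹ = [[1, 0, 0], [4, 1, -1], [4, 2, -1]].
T⁴ = P·diag(256, 0, 16)·P⁻¹ = [[256, 0, 0], [64, 32, -16], [1088, 32, -16]].
The requested entry is -16.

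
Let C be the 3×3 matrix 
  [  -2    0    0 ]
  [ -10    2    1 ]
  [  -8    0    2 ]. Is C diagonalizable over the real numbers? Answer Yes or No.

Characteristic polynomial: p(μ) = μ^3 - 2μ^2 - 4μ + 8 = (μ - 2)^2(μ + 2).
μ = 2 has algebraic multiplicity 2; rank(C − 2I) = 2, so geometric multiplicity = 1.
Geometric multiplicity < algebraic multiplicity, so C is not diagonalizable.

No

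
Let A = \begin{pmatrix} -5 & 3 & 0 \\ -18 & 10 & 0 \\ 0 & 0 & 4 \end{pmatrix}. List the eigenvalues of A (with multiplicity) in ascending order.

Characteristic polynomial: p(t) = t^3 - 9t^2 + 24t - 16 = (t - 4)^2(t - 1).
Roots (with multiplicity): 1, 4, 4.

1, 4, 4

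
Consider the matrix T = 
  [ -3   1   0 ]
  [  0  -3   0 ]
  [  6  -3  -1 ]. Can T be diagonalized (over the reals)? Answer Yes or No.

No

Characteristic polynomial: p(r) = r^3 + 7r^2 + 15r + 9 = (r + 1)(r + 3)^2.
r = -3 has algebraic multiplicity 2; rank(T + 3I) = 2, so geometric multiplicity = 1.
Geometric multiplicity < algebraic multiplicity, so T is not diagonalizable.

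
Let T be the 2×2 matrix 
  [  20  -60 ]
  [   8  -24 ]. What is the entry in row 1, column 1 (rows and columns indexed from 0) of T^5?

Characteristic polynomial: μ^2 + 4μ = μ(μ + 4), so the eigenvalues are -4, 0.
μ=-4: eigenvector (-5, -2).
μ=0: eigenvector (3, 1).
P = [[-5, 3], [-2, 1]], D = diag(-4, 0), P⁻¹ = [[1, -3], [2, -5]].
T⁵ = P·diag(-1024, 0)·P⁻¹ = [[5120, -15360], [2048, -6144]].
The requested entry is -6144.

-6144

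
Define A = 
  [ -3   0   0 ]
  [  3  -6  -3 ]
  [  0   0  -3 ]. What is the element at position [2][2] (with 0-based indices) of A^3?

-27

Characteristic polynomial: s^3 + 12s^2 + 45s + 54 = (s + 3)^2(s + 6), so the eigenvalues are -6, -3, -3.
s=-6: eigenvector (0, 1, 0).
s=-3: eigenvector (1, 1, 0).
s=-3: eigenvector (0, -1, 1).
P = [[0, 1, 0], [1, 1, -1], [0, 0, 1]], D = diag(-6, -3, -3), P⁻¹ = [[-1, 1, 1], [1, 0, 0], [0, 0, 1]].
A³ = P·diag(-216, -27, -27)·P⁻¹ = [[-27, 0, 0], [189, -216, -189], [0, 0, -27]].
The requested entry is -27.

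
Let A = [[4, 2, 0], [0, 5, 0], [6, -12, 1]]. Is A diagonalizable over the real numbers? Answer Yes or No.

Yes

Characteristic polynomial: p(t) = t^3 - 10t^2 + 29t - 20 = (t - 5)(t - 4)(t - 1).
All 3 eigenvalues are distinct, so A is diagonalizable.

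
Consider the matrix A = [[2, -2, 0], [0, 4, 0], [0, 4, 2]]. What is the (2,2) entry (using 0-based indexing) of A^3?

8

Characteristic polynomial: t^3 - 8t^2 + 20t - 16 = (t - 4)(t - 2)^2, so the eigenvalues are 2, 2, 4.
t=4: eigenvector (-1, 1, 2).
t=2: eigenvector (1, 0, 0).
t=2: eigenvector (0, 0, 1).
P = [[-1, 1, 0], [1, 0, 0], [2, 0, 1]], D = diag(4, 2, 2), P⁻¹ = [[0, 1, 0], [1, 1, 0], [0, -2, 1]].
A³ = P·diag(64, 8, 8)·P⁻¹ = [[8, -56, 0], [0, 64, 0], [0, 112, 8]].
The requested entry is 8.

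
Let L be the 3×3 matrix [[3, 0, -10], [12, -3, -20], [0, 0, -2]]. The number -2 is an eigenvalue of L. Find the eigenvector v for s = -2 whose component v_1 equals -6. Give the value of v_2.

L + 2I = [[5, 0, -10], [12, -1, -20], [0, 0, 0]].
Solving (L + 2I)v = 0 gives the eigenspace spanned by (-6, -12, -3).
With v_1 = -6, v = (-6, -12, -3), so v_2 = -12.

-12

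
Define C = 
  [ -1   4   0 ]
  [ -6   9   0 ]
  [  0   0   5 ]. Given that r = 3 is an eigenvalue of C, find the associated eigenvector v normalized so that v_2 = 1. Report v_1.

C − 3I = [[-4, 4, 0], [-6, 6, 0], [0, 0, 2]].
Solving (C − 3I)v = 0 gives the eigenspace spanned by (1, 1, 0).
With v_2 = 1, v = (1, 1, 0), so v_1 = 1.

1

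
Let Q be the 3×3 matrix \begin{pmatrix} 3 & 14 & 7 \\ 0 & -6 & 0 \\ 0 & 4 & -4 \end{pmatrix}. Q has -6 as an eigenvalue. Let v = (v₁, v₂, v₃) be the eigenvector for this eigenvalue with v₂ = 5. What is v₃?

Q + 6I = [[9, 14, 7], [0, 0, 0], [0, 4, 2]].
Solving (Q + 6I)v = 0 gives the eigenspace spanned by (0, 5, -10).
With v₂ = 5, v = (0, 5, -10), so v₃ = -10.

-10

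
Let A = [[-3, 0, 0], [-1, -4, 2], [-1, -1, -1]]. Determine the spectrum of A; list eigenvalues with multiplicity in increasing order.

-3, -3, -2

Characteristic polynomial: p(r) = r^3 + 8r^2 + 21r + 18 = (r + 2)(r + 3)^2.
Roots (with multiplicity): -3, -3, -2.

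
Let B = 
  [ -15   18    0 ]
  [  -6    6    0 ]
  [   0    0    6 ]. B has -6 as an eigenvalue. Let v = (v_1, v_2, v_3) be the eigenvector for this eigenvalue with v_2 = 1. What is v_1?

2

B + 6I = [[-9, 18, 0], [-6, 12, 0], [0, 0, 12]].
Solving (B + 6I)v = 0 gives the eigenspace spanned by (2, 1, 0).
With v_2 = 1, v = (2, 1, 0), so v_1 = 2.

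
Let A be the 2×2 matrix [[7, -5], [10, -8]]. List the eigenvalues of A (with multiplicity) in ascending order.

Characteristic polynomial: p(μ) = μ^2 + μ - 6 = (μ - 2)(μ + 3).
Roots (with multiplicity): -3, 2.

-3, 2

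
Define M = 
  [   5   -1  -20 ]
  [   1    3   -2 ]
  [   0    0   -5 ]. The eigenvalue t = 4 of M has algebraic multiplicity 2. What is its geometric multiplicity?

1

M − 4I = [[1, -1, -20], [1, -1, -2], [0, 0, -9]].
This matrix has rank 2, so its null space has dimension 3 − 2 = 1.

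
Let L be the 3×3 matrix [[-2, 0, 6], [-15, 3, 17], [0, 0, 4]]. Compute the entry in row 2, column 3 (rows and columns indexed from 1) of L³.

179

Characteristic polynomial: μ^3 - 5μ^2 - 2μ + 24 = (μ - 4)(μ - 3)(μ + 2), so the eigenvalues are -2, 3, 4.
μ=4: eigenvector (1, 2, 1).
μ=3: eigenvector (0, 1, 0).
μ=-2: eigenvector (1, 3, 0).
P = [[1, 0, 1], [2, 1, 3], [1, 0, 0]], D = diag(4, 3, -2), P⁻¹ = [[0, 0, 1], [-3, 1, 1], [1, 0, -1]].
L³ = P·diag(64, 27, -8)·P⁻¹ = [[-8, 0, 72], [-105, 27, 179], [0, 0, 64]].
The requested entry is 179.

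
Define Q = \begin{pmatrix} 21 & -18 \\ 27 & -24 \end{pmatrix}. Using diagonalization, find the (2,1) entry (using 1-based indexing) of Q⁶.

Characteristic polynomial: t^2 + 3t - 18 = (t - 3)(t + 6), so the eigenvalues are -6, 3.
t=3: eigenvector (1, 1).
t=-6: eigenvector (-2, -3).
P = [[1, -2], [1, -3]], D = diag(3, -6), P⁻¹ = [[3, -2], [1, -1]].
Q⁶ = P·diag(729, 46656)·P⁻¹ = [[-91125, 91854], [-137781, 138510]].
The requested entry is -137781.

-137781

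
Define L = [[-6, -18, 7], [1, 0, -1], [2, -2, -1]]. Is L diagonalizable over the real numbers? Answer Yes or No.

Characteristic polynomial: p(s) = s^3 + 7s^2 + 8s - 16 = (s - 1)(s + 4)^2.
s = -4 has algebraic multiplicity 2; rank(L + 4I) = 2, so geometric multiplicity = 1.
Geometric multiplicity < algebraic multiplicity, so L is not diagonalizable.

No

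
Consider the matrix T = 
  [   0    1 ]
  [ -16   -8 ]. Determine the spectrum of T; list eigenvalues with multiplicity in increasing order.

Characteristic polynomial: p(λ) = λ^2 + 8λ + 16 = (λ + 4)^2.
Roots (with multiplicity): -4, -4.

-4, -4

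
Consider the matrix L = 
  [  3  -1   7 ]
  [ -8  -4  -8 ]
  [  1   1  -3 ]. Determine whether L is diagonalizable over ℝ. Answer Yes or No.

No

Characteristic polynomial: p(s) = s^3 + 4s^2 - 16s - 64 = (s - 4)(s + 4)^2.
s = -4 has algebraic multiplicity 2; rank(L + 4I) = 2, so geometric multiplicity = 1.
Geometric multiplicity < algebraic multiplicity, so L is not diagonalizable.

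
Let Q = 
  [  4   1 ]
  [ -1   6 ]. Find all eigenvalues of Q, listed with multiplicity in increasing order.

Characteristic polynomial: p(r) = r^2 - 10r + 25 = (r - 5)^2.
Roots (with multiplicity): 5, 5.

5, 5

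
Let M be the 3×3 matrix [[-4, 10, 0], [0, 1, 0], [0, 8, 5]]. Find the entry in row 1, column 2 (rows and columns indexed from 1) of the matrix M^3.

130

Characteristic polynomial: μ^3 - 2μ^2 - 19μ + 20 = (μ - 5)(μ - 1)(μ + 4), so the eigenvalues are -4, 1, 5.
μ=-4: eigenvector (1, 0, 0).
μ=1: eigenvector (2, 1, -2).
μ=5: eigenvector (0, 0, 1).
P = [[1, 2, 0], [0, 1, 0], [0, -2, 1]], D = diag(-4, 1, 5), P⁻¹ = [[1, -2, 0], [0, 1, 0], [0, 2, 1]].
M³ = P·diag(-64, 1, 125)·P⁻¹ = [[-64, 130, 0], [0, 1, 0], [0, 248, 125]].
The requested entry is 130.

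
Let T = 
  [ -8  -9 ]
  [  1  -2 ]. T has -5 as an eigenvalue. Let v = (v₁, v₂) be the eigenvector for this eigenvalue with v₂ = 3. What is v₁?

T + 5I = [[-3, -9], [1, 3]].
Solving (T + 5I)v = 0 gives the eigenspace spanned by (-9, 3).
With v₂ = 3, v = (-9, 3), so v₁ = -9.

-9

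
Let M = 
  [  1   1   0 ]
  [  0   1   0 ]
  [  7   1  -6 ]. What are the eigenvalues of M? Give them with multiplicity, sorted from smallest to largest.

Characteristic polynomial: p(s) = s^3 + 4s^2 - 11s + 6 = (s - 1)^2(s + 6).
Roots (with multiplicity): -6, 1, 1.

-6, 1, 1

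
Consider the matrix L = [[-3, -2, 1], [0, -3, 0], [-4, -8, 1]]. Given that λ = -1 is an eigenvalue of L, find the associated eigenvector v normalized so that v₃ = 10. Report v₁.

L + 1I = [[-2, -2, 1], [0, -2, 0], [-4, -8, 2]].
Solving (L + 1I)v = 0 gives the eigenspace spanned by (5, 0, 10).
With v₃ = 10, v = (5, 0, 10), so v₁ = 5.

5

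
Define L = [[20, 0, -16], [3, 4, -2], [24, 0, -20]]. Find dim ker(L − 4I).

1

L − 4I = [[16, 0, -16], [3, 0, -2], [24, 0, -24]].
This matrix has rank 2, so its null space has dimension 3 − 2 = 1.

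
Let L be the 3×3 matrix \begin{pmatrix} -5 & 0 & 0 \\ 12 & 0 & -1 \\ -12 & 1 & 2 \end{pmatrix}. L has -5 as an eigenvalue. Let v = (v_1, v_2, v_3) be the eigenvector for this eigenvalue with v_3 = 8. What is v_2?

-8

L + 5I = [[0, 0, 0], [12, 5, -1], [-12, 1, 7]].
Solving (L + 5I)v = 0 gives the eigenspace spanned by (4, -8, 8).
With v_3 = 8, v = (4, -8, 8), so v_2 = -8.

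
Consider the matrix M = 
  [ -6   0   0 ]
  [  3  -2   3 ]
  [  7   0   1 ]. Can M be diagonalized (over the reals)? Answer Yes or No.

Characteristic polynomial: p(r) = r^3 + 7r^2 + 4r - 12 = (r - 1)(r + 2)(r + 6).
All 3 eigenvalues are distinct, so M is diagonalizable.

Yes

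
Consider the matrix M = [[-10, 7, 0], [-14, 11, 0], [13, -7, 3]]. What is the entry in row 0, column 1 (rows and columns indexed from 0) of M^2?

Characteristic polynomial: λ^3 - 4λ^2 - 9λ + 36 = (λ - 4)(λ - 3)(λ + 3), so the eigenvalues are -3, 3, 4.
λ=3: eigenvector (0, 0, 1).
λ=-3: eigenvector (-1, -1, 1).
λ=4: eigenvector (1, 2, -1).
P = [[0, -1, 1], [0, -1, 2], [1, 1, -1]], D = diag(3, -3, 4), P⁻¹ = [[1, 0, 1], [-2, 1, 0], [-1, 1, 0]].
M² = P·diag(9, 9, 16)·P⁻¹ = [[2, 7, 0], [-14, 23, 0], [7, -7, 9]].
The requested entry is 7.

7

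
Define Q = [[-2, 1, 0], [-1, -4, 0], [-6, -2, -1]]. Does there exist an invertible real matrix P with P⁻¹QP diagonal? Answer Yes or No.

Characteristic polynomial: p(μ) = μ^3 + 7μ^2 + 15μ + 9 = (μ + 1)(μ + 3)^2.
μ = -3 has algebraic multiplicity 2; rank(Q + 3I) = 2, so geometric multiplicity = 1.
Geometric multiplicity < algebraic multiplicity, so Q is not diagonalizable.

No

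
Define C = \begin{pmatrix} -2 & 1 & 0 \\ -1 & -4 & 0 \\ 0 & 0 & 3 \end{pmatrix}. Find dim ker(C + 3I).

C + 3I = [[1, 1, 0], [-1, -1, 0], [0, 0, 6]].
This matrix has rank 2, so its null space has dimension 3 − 2 = 1.

1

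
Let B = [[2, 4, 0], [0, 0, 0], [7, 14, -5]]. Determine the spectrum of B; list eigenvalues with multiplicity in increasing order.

Characteristic polynomial: p(λ) = λ^3 + 3λ^2 - 10λ = λ(λ - 2)(λ + 5).
Roots (with multiplicity): -5, 0, 2.

-5, 0, 2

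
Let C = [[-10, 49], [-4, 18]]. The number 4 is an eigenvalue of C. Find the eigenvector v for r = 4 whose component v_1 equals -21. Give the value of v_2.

C − 4I = [[-14, 49], [-4, 14]].
Solving (C − 4I)v = 0 gives the eigenspace spanned by (-21, -6).
With v_1 = -21, v = (-21, -6), so v_2 = -6.

-6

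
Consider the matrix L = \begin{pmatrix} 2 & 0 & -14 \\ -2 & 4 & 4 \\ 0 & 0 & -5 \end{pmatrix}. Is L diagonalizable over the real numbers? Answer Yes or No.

Characteristic polynomial: p(t) = t^3 - t^2 - 22t + 40 = (t - 4)(t - 2)(t + 5).
All 3 eigenvalues are distinct, so L is diagonalizable.

Yes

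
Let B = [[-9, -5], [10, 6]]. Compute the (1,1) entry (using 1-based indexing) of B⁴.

511

Characteristic polynomial: r^2 + 3r - 4 = (r - 1)(r + 4), so the eigenvalues are -4, 1.
r=-4: eigenvector (-1, 1).
r=1: eigenvector (-1, 2).
P = [[-1, -1], [1, 2]], D = diag(-4, 1), P⁻¹ = [[-2, -1], [1, 1]].
B⁴ = P·diag(256, 1)·P⁻¹ = [[511, 255], [-510, -254]].
The requested entry is 511.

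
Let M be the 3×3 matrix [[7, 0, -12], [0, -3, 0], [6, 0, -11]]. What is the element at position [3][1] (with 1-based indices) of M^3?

Characteristic polynomial: r^3 + 7r^2 + 7r - 15 = (r - 1)(r + 3)(r + 5), so the eigenvalues are -5, -3, 1.
r=-5: eigenvector (-1, 0, -1).
r=-3: eigenvector (0, 1, 0).
r=1: eigenvector (2, 0, 1).
P = [[-1, 0, 2], [0, 1, 0], [-1, 0, 1]], D = diag(-5, -3, 1), P⁻¹ = [[1, 0, -2], [0, 1, 0], [1, 0, -1]].
M³ = P·diag(-125, -27, 1)·P⁻¹ = [[127, 0, -252], [0, -27, 0], [126, 0, -251]].
The requested entry is 126.

126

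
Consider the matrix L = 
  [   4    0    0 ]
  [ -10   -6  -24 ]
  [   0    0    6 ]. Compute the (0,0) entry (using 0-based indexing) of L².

Characteristic polynomial: r^3 - 4r^2 - 36r + 144 = (r - 6)(r - 4)(r + 6), so the eigenvalues are -6, 4, 6.
r=4: eigenvector (1, -1, 0).
r=-6: eigenvector (0, 1, 0).
r=6: eigenvector (0, -2, 1).
P = [[1, 0, 0], [-1, 1, -2], [0, 0, 1]], D = diag(4, -6, 6), P⁻¹ = [[1, 0, 0], [1, 1, 2], [0, 0, 1]].
L² = P·diag(16, 36, 36)·P⁻¹ = [[16, 0, 0], [20, 36, 0], [0, 0, 36]].
The requested entry is 16.

16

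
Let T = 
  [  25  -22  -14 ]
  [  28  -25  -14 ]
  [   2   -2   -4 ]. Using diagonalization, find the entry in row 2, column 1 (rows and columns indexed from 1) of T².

-28

Characteristic polynomial: μ^3 + 4μ^2 - 9μ - 36 = (μ - 3)(μ + 3)(μ + 4), so the eigenvalues are -4, -3, 3.
μ=-3: eigenvector (1, 0, 2).
μ=3: eigenvector (1, 1, 0).
μ=-4: eigenvector (2, 2, 1).
P = [[1, 1, 2], [0, 1, 2], [2, 0, 1]], D = diag(-3, 3, -4), P⁻¹ = [[1, -1, 0], [4, -3, -2], [-2, 2, 1]].
T² = P·diag(9, 9, 16)·P⁻¹ = [[-19, 28, 14], [-28, 37, 14], [-14, 14, 16]].
The requested entry is -28.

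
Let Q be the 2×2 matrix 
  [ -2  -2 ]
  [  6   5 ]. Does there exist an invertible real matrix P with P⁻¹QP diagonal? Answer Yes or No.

Characteristic polynomial: p(μ) = μ^2 - 3μ + 2 = (μ - 2)(μ - 1).
All 2 eigenvalues are distinct, so Q is diagonalizable.

Yes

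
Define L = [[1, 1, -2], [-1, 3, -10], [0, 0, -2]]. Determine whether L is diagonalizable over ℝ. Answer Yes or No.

Characteristic polynomial: p(s) = s^3 - 2s^2 - 4s + 8 = (s - 2)^2(s + 2).
s = 2 has algebraic multiplicity 2; rank(L − 2I) = 2, so geometric multiplicity = 1.
Geometric multiplicity < algebraic multiplicity, so L is not diagonalizable.

No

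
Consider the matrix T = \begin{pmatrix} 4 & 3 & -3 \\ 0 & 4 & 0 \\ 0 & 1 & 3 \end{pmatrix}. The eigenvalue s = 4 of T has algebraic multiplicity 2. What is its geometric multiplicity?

T − 4I = [[0, 3, -3], [0, 0, 0], [0, 1, -1]].
This matrix has rank 1, so its null space has dimension 3 − 1 = 2.

2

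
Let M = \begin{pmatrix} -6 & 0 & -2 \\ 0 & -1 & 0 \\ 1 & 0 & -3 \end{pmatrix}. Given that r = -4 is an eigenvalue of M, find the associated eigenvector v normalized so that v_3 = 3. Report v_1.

-3

M + 4I = [[-2, 0, -2], [0, 3, 0], [1, 0, 1]].
Solving (M + 4I)v = 0 gives the eigenspace spanned by (-3, 0, 3).
With v_3 = 3, v = (-3, 0, 3), so v_1 = -3.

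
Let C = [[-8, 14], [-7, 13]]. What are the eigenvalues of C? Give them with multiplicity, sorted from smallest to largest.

Characteristic polynomial: p(s) = s^2 - 5s - 6 = (s - 6)(s + 1).
Roots (with multiplicity): -1, 6.

-1, 6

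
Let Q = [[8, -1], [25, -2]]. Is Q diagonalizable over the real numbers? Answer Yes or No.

No

Characteristic polynomial: p(μ) = μ^2 - 6μ + 9 = (μ - 3)^2.
μ = 3 has algebraic multiplicity 2; rank(Q − 3I) = 1, so geometric multiplicity = 1.
Geometric multiplicity < algebraic multiplicity, so Q is not diagonalizable.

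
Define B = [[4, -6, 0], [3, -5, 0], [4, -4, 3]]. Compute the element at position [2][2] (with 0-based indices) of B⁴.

Characteristic polynomial: t^3 - 2t^2 - 5t + 6 = (t - 3)(t - 1)(t + 2), so the eigenvalues are -2, 1, 3.
t=-2: eigenvector (-1, -1, 0).
t=3: eigenvector (0, 0, 1).
t=1: eigenvector (2, 1, -2).
P = [[-1, 0, 2], [-1, 0, 1], [0, 1, -2]], D = diag(-2, 3, 1), P⁻¹ = [[1, -2, 0], [2, -2, 1], [1, -1, 0]].
B⁴ = P·diag(16, 81, 1)·P⁻¹ = [[-14, 30, 0], [-15, 31, 0], [160, -160, 81]].
The requested entry is 81.

81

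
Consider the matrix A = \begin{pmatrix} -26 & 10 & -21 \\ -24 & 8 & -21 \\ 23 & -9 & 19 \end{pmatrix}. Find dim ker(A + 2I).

1

A + 2I = [[-24, 10, -21], [-24, 10, -21], [23, -9, 21]].
This matrix has rank 2, so its null space has dimension 3 − 2 = 1.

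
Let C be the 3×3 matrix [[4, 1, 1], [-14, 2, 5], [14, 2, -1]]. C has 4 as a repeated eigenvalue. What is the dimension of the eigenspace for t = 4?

1

C − 4I = [[0, 1, 1], [-14, -2, 5], [14, 2, -5]].
This matrix has rank 2, so its null space has dimension 3 − 2 = 1.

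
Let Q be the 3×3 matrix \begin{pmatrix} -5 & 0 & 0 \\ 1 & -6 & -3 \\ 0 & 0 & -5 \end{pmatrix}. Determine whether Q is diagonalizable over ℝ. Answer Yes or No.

Characteristic polynomial: p(μ) = μ^3 + 16μ^2 + 85μ + 150 = (μ + 5)^2(μ + 6).
μ = -5 has algebraic multiplicity 2; rank(Q + 5I) = 1, so geometric multiplicity = 2.
Every eigenvalue has geometric = algebraic multiplicity, so Q is diagonalizable.

Yes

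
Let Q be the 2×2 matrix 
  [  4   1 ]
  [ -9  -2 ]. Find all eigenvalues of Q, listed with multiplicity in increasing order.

1, 1

Characteristic polynomial: p(r) = r^2 - 2r + 1 = (r - 1)^2.
Roots (with multiplicity): 1, 1.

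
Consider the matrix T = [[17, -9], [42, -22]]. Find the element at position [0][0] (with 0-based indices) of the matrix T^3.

Characteristic polynomial: s^2 + 5s + 4 = (s + 1)(s + 4), so the eigenvalues are -4, -1.
s=-4: eigenvector (3, 7).
s=-1: eigenvector (-1, -2).
P = [[3, -1], [7, -2]], D = diag(-4, -1), P⁻¹ = [[-2, 1], [-7, 3]].
T³ = P·diag(-64, -1)·P⁻¹ = [[377, -189], [882, -442]].
The requested entry is 377.

377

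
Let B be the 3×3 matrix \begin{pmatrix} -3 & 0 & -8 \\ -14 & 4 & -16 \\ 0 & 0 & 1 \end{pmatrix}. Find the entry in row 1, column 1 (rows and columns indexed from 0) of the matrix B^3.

Characteristic polynomial: λ^3 - 2λ^2 - 11λ + 12 = (λ - 4)(λ - 1)(λ + 3), so the eigenvalues are -3, 1, 4.
λ=-3: eigenvector (1, 2, 0).
λ=4: eigenvector (0, 1, 0).
λ=1: eigenvector (-2, -4, 1).
P = [[1, 0, -2], [2, 1, -4], [0, 0, 1]], D = diag(-3, 4, 1), P⁻¹ = [[1, 0, 2], [-2, 1, 0], [0, 0, 1]].
B³ = P·diag(-27, 64, 1)·P⁻¹ = [[-27, 0, -56], [-182, 64, -112], [0, 0, 1]].
The requested entry is 64.

64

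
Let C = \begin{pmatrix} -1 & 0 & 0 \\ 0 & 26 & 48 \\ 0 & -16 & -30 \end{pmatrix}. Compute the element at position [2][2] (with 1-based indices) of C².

-92

Characteristic polynomial: λ^3 + 5λ^2 - 8λ - 12 = (λ - 2)(λ + 1)(λ + 6), so the eigenvalues are -6, -1, 2.
λ=-1: eigenvector (1, 0, 0).
λ=-6: eigenvector (0, -3, 2).
λ=2: eigenvector (0, -2, 1).
P = [[1, 0, 0], [0, -3, -2], [0, 2, 1]], D = diag(-1, -6, 2), P⁻¹ = [[1, 0, 0], [0, 1, 2], [0, -2, -3]].
C² = P·diag(1, 36, 4)·P⁻¹ = [[1, 0, 0], [0, -92, -192], [0, 64, 132]].
The requested entry is -92.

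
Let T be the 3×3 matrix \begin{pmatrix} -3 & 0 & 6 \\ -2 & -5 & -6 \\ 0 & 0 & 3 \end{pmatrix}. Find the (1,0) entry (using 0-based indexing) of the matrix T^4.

Characteristic polynomial: λ^3 + 5λ^2 - 9λ - 45 = (λ - 3)(λ + 3)(λ + 5), so the eigenvalues are -5, -3, 3.
λ=-5: eigenvector (0, 1, 0).
λ=-3: eigenvector (-1, 1, 0).
λ=3: eigenvector (1, -1, 1).
P = [[0, -1, 1], [1, 1, -1], [0, 0, 1]], D = diag(-5, -3, 3), P⁻¹ = [[1, 1, 0], [-1, 0, 1], [0, 0, 1]].
T⁴ = P·diag(625, 81, 81)·P⁻¹ = [[81, 0, 0], [544, 625, 0], [0, 0, 81]].
The requested entry is 544.

544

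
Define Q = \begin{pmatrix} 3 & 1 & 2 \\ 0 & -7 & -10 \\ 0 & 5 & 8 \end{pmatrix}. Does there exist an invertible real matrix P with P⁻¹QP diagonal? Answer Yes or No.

No

Characteristic polynomial: p(s) = s^3 - 4s^2 - 3s + 18 = (s - 3)^2(s + 2).
s = 3 has algebraic multiplicity 2; rank(Q − 3I) = 2, so geometric multiplicity = 1.
Geometric multiplicity < algebraic multiplicity, so Q is not diagonalizable.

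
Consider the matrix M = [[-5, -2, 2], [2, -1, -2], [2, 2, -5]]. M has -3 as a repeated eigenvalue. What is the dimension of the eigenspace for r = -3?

2

M + 3I = [[-2, -2, 2], [2, 2, -2], [2, 2, -2]].
This matrix has rank 1, so its null space has dimension 3 − 1 = 2.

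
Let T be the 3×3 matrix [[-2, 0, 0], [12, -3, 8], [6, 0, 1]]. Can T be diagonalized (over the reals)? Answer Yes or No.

Characteristic polynomial: p(r) = r^3 + 4r^2 + r - 6 = (r - 1)(r + 2)(r + 3).
All 3 eigenvalues are distinct, so T is diagonalizable.

Yes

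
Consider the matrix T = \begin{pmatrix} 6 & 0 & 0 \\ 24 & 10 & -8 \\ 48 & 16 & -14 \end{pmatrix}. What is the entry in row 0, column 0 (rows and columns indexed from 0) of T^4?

Characteristic polynomial: μ^3 - 2μ^2 - 36μ + 72 = (μ - 6)(μ - 2)(μ + 6), so the eigenvalues are -6, 2, 6.
μ=2: eigenvector (0, 1, 1).
μ=-6: eigenvector (0, -1, -2).
μ=6: eigenvector (1, 2, 4).
P = [[0, 0, 1], [1, -1, 2], [1, -2, 4]], D = diag(2, -6, 6), P⁻¹ = [[0, 2, -1], [2, 1, -1], [1, 0, 0]].
T⁴ = P·diag(16, 1296, 1296)·P⁻¹ = [[1296, 0, 0], [0, -1264, 1280], [0, -2560, 2576]].
The requested entry is 1296.

1296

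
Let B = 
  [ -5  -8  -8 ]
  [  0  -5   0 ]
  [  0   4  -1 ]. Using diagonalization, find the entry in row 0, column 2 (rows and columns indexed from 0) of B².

Characteristic polynomial: λ^3 + 11λ^2 + 35λ + 25 = (λ + 1)(λ + 5)^2, so the eigenvalues are -5, -5, -1.
λ=-5: eigenvector (-3, -2, 2).
λ=-1: eigenvector (-2, 0, 1).
λ=-5: eigenvector (-2, -1, 1).
P = [[-3, -2, -2], [-2, 0, -1], [2, 1, 1]], D = diag(-5, -1, -5), P⁻¹ = [[1, 0, 2], [0, 1, 1], [-2, -1, -4]].
B² = P·diag(25, 1, 25)·P⁻¹ = [[25, 48, 48], [0, 25, 0], [0, -24, 1]].
The requested entry is 48.

48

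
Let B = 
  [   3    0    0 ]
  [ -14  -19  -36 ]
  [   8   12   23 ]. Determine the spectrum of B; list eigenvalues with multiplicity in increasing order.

Characteristic polynomial: p(r) = r^3 - 7r^2 + 7r + 15 = (r - 5)(r - 3)(r + 1).
Roots (with multiplicity): -1, 3, 5.

-1, 3, 5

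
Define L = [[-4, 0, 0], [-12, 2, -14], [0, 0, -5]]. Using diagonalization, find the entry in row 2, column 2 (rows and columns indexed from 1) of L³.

Characteristic polynomial: μ^3 + 7μ^2 + 2μ - 40 = (μ - 2)(μ + 4)(μ + 5), so the eigenvalues are -5, -4, 2.
μ=-4: eigenvector (1, 2, 0).
μ=2: eigenvector (0, 1, 0).
μ=-5: eigenvector (0, 2, 1).
P = [[1, 0, 0], [2, 1, 2], [0, 0, 1]], D = diag(-4, 2, -5), P⁻¹ = [[1, 0, 0], [-2, 1, -2], [0, 0, 1]].
L³ = P·diag(-64, 8, -125)·P⁻¹ = [[-64, 0, 0], [-144, 8, -266], [0, 0, -125]].
The requested entry is 8.

8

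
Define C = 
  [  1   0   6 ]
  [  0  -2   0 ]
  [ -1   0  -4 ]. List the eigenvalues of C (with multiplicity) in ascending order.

-2, -2, -1

Characteristic polynomial: p(s) = s^3 + 5s^2 + 8s + 4 = (s + 1)(s + 2)^2.
Roots (with multiplicity): -2, -2, -1.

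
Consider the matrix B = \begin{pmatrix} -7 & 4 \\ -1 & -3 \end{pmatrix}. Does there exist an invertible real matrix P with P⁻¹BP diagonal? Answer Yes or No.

No

Characteristic polynomial: p(μ) = μ^2 + 10μ + 25 = (μ + 5)^2.
μ = -5 has algebraic multiplicity 2; rank(B + 5I) = 1, so geometric multiplicity = 1.
Geometric multiplicity < algebraic multiplicity, so B is not diagonalizable.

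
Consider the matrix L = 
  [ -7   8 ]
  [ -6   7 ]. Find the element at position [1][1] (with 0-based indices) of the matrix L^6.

Characteristic polynomial: s^2 - 1 = (s - 1)(s + 1), so the eigenvalues are -1, 1.
s=-1: eigenvector (4, 3).
s=1: eigenvector (1, 1).
P = [[4, 1], [3, 1]], D = diag(-1, 1), P⁻¹ = [[1, -1], [-3, 4]].
L⁶ = P·diag(1, 1)·P⁻¹ = [[1, 0], [0, 1]].
The requested entry is 1.

1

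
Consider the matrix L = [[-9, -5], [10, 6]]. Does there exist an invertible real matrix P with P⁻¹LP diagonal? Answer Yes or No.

Characteristic polynomial: p(μ) = μ^2 + 3μ - 4 = (μ - 1)(μ + 4).
All 2 eigenvalues are distinct, so L is diagonalizable.

Yes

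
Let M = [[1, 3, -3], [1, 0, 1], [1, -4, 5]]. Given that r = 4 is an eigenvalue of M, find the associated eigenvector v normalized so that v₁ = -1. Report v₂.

0

M − 4I = [[-3, 3, -3], [1, -4, 1], [1, -4, 1]].
Solving (M − 4I)v = 0 gives the eigenspace spanned by (-1, 0, 1).
With v₁ = -1, v = (-1, 0, 1), so v₂ = 0.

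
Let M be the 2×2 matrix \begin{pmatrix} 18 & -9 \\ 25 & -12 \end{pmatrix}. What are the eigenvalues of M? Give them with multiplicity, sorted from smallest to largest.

3, 3

Characteristic polynomial: p(μ) = μ^2 - 6μ + 9 = (μ - 3)^2.
Roots (with multiplicity): 3, 3.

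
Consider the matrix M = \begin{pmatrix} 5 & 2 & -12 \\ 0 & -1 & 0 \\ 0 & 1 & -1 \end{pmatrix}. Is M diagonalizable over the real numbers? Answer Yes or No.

No

Characteristic polynomial: p(μ) = μ^3 - 3μ^2 - 9μ - 5 = (μ - 5)(μ + 1)^2.
μ = -1 has algebraic multiplicity 2; rank(M + 1I) = 2, so geometric multiplicity = 1.
Geometric multiplicity < algebraic multiplicity, so M is not diagonalizable.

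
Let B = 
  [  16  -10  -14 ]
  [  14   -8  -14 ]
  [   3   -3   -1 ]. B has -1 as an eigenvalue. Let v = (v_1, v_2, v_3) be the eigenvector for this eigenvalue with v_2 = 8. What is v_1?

B + 1I = [[17, -10, -14], [14, -7, -14], [3, -3, 0]].
Solving (B + 1I)v = 0 gives the eigenspace spanned by (8, 8, 4).
With v_2 = 8, v = (8, 8, 4), so v_1 = 8.

8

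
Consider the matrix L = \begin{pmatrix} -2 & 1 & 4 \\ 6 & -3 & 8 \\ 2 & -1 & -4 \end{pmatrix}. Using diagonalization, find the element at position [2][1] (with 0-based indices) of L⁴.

369

Characteristic polynomial: t^3 + 9t^2 + 20t = t(t + 4)(t + 5), so the eigenvalues are -5, -4, 0.
t=-5: eigenvector (-1, -1, 1).
t=0: eigenvector (1, 2, 0).
t=-4: eigenvector (-1, -2, 1).
P = [[-1, 1, -1], [-1, 2, -2], [1, 0, 1]], D = diag(-5, 0, -4), P⁻¹ = [[-2, 1, 0], [1, 0, 1], [2, -1, 1]].
L⁴ = P·diag(625, 0, 256)·P⁻¹ = [[738, -369, -256], [226, -113, -512], [-738, 369, 256]].
The requested entry is 369.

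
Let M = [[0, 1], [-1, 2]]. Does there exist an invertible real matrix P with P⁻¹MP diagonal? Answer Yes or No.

Characteristic polynomial: p(t) = t^2 - 2t + 1 = (t - 1)^2.
t = 1 has algebraic multiplicity 2; rank(M − 1I) = 1, so geometric multiplicity = 1.
Geometric multiplicity < algebraic multiplicity, so M is not diagonalizable.

No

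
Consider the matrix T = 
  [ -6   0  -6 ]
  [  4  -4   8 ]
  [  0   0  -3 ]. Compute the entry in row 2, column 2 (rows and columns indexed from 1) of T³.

-64

Characteristic polynomial: λ^3 + 13λ^2 + 54λ + 72 = (λ + 3)(λ + 4)(λ + 6), so the eigenvalues are -6, -4, -3.
λ=-6: eigenvector (1, -2, 0).
λ=-4: eigenvector (0, 1, 0).
λ=-3: eigenvector (-2, 0, 1).
P = [[1, 0, -2], [-2, 1, 0], [0, 0, 1]], D = diag(-6, -4, -3), P⁻¹ = [[1, 0, 2], [2, 1, 4], [0, 0, 1]].
T³ = P·diag(-216, -64, -27)·P⁻¹ = [[-216, 0, -378], [304, -64, 608], [0, 0, -27]].
The requested entry is -64.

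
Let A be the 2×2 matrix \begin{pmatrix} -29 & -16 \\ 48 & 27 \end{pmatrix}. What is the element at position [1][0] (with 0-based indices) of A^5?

Characteristic polynomial: λ^2 + 2λ - 15 = (λ - 3)(λ + 5), so the eigenvalues are -5, 3.
λ=-5: eigenvector (2, -3).
λ=3: eigenvector (1, -2).
P = [[2, 1], [-3, -2]], D = diag(-5, 3), P⁻¹ = [[2, 1], [-3, -2]].
A⁵ = P·diag(-3125, 243)·P⁻¹ = [[-13229, -6736], [20208, 10347]].
The requested entry is 20208.

20208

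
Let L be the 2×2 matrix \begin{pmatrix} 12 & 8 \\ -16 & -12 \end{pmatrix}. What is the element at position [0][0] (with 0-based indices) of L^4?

256

Characteristic polynomial: λ^2 - 16 = (λ - 4)(λ + 4), so the eigenvalues are -4, 4.
λ=4: eigenvector (1, -1).
λ=-4: eigenvector (1, -2).
P = [[1, 1], [-1, -2]], D = diag(4, -4), P⁻¹ = [[2, 1], [-1, -1]].
L⁴ = P·diag(256, 256)·P⁻¹ = [[256, 0], [0, 256]].
The requested entry is 256.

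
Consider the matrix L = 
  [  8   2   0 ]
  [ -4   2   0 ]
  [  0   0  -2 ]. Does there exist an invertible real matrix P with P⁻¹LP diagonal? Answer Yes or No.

Yes

Characteristic polynomial: p(s) = s^3 - 8s^2 + 4s + 48 = (s - 6)(s - 4)(s + 2).
All 3 eigenvalues are distinct, so L is diagonalizable.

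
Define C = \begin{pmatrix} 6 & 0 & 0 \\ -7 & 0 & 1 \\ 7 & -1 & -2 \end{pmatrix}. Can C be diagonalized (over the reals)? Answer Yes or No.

Characteristic polynomial: p(μ) = μ^3 - 4μ^2 - 11μ - 6 = (μ - 6)(μ + 1)^2.
μ = -1 has algebraic multiplicity 2; rank(C + 1I) = 2, so geometric multiplicity = 1.
Geometric multiplicity < algebraic multiplicity, so C is not diagonalizable.

No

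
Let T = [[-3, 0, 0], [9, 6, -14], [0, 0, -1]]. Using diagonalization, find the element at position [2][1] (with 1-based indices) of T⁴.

1215

Characteristic polynomial: s^3 - 2s^2 - 21s - 18 = (s - 6)(s + 1)(s + 3), so the eigenvalues are -3, -1, 6.
s=-3: eigenvector (1, -1, 0).
s=6: eigenvector (0, 1, 0).
s=-1: eigenvector (0, 2, 1).
P = [[1, 0, 0], [-1, 1, 2], [0, 0, 1]], D = diag(-3, 6, -1), P⁻¹ = [[1, 0, 0], [1, 1, -2], [0, 0, 1]].
T⁴ = P·diag(81, 1296, 1)·P⁻¹ = [[81, 0, 0], [1215, 1296, -2590], [0, 0, 1]].
The requested entry is 1215.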